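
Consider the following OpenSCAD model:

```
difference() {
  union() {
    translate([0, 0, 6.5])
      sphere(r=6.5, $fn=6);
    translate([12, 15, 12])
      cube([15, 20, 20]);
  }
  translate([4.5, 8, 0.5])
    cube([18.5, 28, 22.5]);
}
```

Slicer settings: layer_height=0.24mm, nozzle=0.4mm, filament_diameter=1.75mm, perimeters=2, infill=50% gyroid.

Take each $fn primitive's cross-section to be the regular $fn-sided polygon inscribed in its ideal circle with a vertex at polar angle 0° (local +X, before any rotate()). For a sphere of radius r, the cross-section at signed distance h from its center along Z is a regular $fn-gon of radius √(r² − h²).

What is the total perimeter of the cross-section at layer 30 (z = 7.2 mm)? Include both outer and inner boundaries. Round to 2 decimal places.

At z = 7.2 mm: the sphere: section is a regular 6-gon, circumradius = √(r²−h²) = √(6.5²−0.7²) = 6.462 (perimeter = 2·6·6.462·sin(180°/6) = 38.77 mm); the cube at (12, 15) is absent (z outside [12, 32]); Taking the union: only the r=6.5 sphere is present, so the union is just that shape — boundary = 38.77 mm; the cube at (4.5, 8) is present — its section is the full 18.5×28 rectangle (perimeter 93.00 mm); Taking the first minus the rest: starting from the result so far, the 18.5×28 cube at (4.5, 8) misses the remaining region (no effect) — boundary = 38.77 mm. Overall, the cross-section is a single solid region. Total boundary length (outer) = 38.77 mm.

38.77 mm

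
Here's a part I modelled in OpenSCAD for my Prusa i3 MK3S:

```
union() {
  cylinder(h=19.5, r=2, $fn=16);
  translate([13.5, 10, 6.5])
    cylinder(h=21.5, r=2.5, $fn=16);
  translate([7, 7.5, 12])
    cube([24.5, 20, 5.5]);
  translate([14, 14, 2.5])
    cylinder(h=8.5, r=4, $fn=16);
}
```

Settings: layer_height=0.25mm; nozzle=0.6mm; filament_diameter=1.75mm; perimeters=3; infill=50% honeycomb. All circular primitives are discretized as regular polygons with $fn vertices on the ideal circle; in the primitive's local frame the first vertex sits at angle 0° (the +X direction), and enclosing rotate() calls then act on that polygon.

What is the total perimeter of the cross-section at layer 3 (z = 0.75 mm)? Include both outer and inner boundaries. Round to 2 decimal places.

At z = 0.75 mm: the cylinder: section is a regular 16-gon, circumradius r=2 (perimeter = 2·16·2.000·sin(180°/16) = 12.49 mm); the cylinder at (13.5, 10) does not reach this height (z outside [6.5, 28]); the cube at (7, 7.5) does not reach this height (z outside [12, 17.5]); the cylinder at (14, 14) is absent (z outside [2.5, 11]); Merging all regions: only the r=2 cylinder is present, so the union is just that shape — boundary = 12.49 mm. Overall, the cross-section is a single solid region. Total boundary length (outer) = 12.49 mm.

12.49 mm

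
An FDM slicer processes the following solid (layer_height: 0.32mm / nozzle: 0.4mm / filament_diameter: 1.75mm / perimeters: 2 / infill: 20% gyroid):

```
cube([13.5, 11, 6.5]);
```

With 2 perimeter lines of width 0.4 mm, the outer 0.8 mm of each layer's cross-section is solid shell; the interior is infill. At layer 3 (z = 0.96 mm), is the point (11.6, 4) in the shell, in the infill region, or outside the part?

At z = 0.96 mm: the cube (footprint 13.5×11) is included at this height. Overall, the cross-section is a single solid region. The nearest boundary edge runs (13.50, 0.00)→(13.50, 11.00); distance from the point to it = 1.90 mm. The point is inside the cross-section and 1.90 mm from the nearest boundary — more than the 0.8 mm shell width (2 × 0.4), so it's in the infill interior.

infill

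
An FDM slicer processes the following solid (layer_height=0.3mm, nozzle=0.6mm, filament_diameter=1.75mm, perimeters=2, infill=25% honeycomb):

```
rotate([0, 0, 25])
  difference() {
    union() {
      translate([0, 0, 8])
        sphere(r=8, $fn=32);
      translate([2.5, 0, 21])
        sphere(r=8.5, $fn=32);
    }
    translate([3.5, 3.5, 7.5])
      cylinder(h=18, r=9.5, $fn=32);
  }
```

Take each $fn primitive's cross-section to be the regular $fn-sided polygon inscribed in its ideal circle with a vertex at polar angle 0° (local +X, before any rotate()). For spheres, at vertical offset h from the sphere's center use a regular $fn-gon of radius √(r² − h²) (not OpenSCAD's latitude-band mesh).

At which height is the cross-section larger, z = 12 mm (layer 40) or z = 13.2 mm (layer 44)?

layer 40 (z = 12 mm)

Layer 40 (z = 12): the r=8 sphere contributes a regular 32-gon of circumradius √(8²−4²) = 6.928 (area = (32/2)·6.928²·sin(360°/32) = 149.83 mm²); the sphere at (2.5, 0) is absent (|z−center|=9.000 > r=8.5); Merging all regions: only the r=8 sphere is present, so the union is just that shape — area = 149.83 mm²; the r=9.5 cylinder at (3.5, 3.5) gives a regular 32-gon of circumradius 9.5 (constant along its height) (area = (32/2)·9.500²·sin(360°/32) = 281.71 mm²); After the difference (first − rest): starting from the result so far (149.83 mm²), the r=9.5 cylinder at (3.5, 3.5) partially overlaps it — only the 124.37 mm² overlap (of its 281.71 mm²) is removed, clipping the outline — area = 25.46 mm²; (rotated 25° about Z; rotation is an isometry so areas/perimeters/island counts are preserved). So its area = 25.46 mm². Layer 44 (z = 13.2): the r=8 sphere contributes a regular 32-gon of circumradius √(8²−5.2²) = 6.079 (area = (32/2)·6.079²·sin(360°/32) = 115.37 mm²); the r=8.5 sphere at (2.5, 0) contributes a regular 32-gon of circumradius √(8.5²−7.8²) = 3.378 (area = (32/2)·3.378²·sin(360°/32) = 35.62 mm²); Taking the union: the r=8.5 sphere at (2.5, 0) lies entirely inside the r=8 sphere, so the union is just the r=8 sphere — area = 115.37 mm²; the r=9.5 cylinder at (3.5, 3.5) contributes a regular 32-gon of circumradius 9.5 (area = (32/2)·9.500²·sin(360°/32) = 281.71 mm²); Subtracting the remaining from the first: starting from the result so far (115.37 mm²), the r=9.5 cylinder at (3.5, 3.5) partially overlaps it — only the 103.09 mm² overlap (of its 281.71 mm²) is removed, clipping the outline — area = 12.28 mm²; (rotated 25° about Z; rotation is an isometry so areas/perimeters/island counts are preserved). So its area = 12.28 mm². Layer 40 is larger (25.46 vs 12.28 mm²).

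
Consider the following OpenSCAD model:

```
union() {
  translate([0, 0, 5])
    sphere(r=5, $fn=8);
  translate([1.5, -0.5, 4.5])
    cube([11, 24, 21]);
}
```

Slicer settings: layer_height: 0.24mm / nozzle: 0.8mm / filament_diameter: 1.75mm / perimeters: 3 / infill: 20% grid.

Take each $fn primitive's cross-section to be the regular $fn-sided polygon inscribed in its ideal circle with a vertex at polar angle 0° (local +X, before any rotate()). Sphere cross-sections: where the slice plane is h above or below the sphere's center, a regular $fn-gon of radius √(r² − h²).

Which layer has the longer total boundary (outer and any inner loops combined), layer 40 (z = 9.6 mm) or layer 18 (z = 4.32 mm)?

layer 40 (z = 9.6 mm)

Layer 40 (z = 9.6): the sphere: section is a regular 8-gon, circumradius = √(r²−h²) = √(5²−4.6²) = 1.960 (perimeter = 2·8·1.960·sin(180°/8) = 12.00 mm); the 11×24 cube at (1.5, -0.5) contributes its full rectangle (perimeter 70.00 mm); Merging all regions: the regions partially overlap (shared area 0.43 mm²), so the edge portions inside another operand are dropped and the merged outline is re-measured after clipping — boundary = 78.39 mm. So its perimeter = 78.39 mm. Layer 18 (z = 4.32): the r=5 sphere contributes a regular 8-gon of circumradius √(5²−0.68²) = 4.954 (perimeter = 2·8·4.954·sin(180°/8) = 30.33 mm); the cube at (1.5, -0.5) does not reach this height (z outside [4.5, 25.5]); Combining (union): only the r=5 sphere is present, so the union is just that shape — boundary = 30.33 mm. So its perimeter = 30.33 mm. Layer 40 is larger (78.39 vs 30.33 mm).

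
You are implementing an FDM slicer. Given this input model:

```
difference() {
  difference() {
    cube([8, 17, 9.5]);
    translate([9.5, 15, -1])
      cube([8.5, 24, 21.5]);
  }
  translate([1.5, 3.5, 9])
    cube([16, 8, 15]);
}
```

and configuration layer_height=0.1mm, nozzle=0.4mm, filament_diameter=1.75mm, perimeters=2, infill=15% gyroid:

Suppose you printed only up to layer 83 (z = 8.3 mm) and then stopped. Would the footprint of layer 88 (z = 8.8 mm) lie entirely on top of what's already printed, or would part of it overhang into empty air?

Compare the two slices. At z = 8.3: the cube (footprint 8×17) is included at this height (area 136.00 mm²); the cube at (9.5, 15) is present — its section is the full 8.5×24 rectangle (area 204.00 mm²); Subtracting the remaining from the first: starting from the 8×17 cube (136.00 mm²), the 8.5×24 cube at (9.5, 15) misses the remaining region (no effect) — area = 136.00 mm²; the cube at (1.5, 3.5) is absent (z outside [9, 24]); After the difference (first − rest): none of the subtracted shapes is present at this height, so the result so far is unchanged — area = 136.00 mm². At z = 8.8: the cube (footprint 8×17) is included at this height (area 136.00 mm²); the cube at (9.5, 15) is present — its section is the full 8.5×24 rectangle (area 204.00 mm²); After the difference (first − rest): starting from the 8×17 cube (136.00 mm²), the 8.5×24 cube at (9.5, 15) misses the remaining region (no effect) — area = 136.00 mm²; the cube at (1.5, 3.5) does not reach this height (z outside [9, 24]); Subtracting the remaining from the first: none of the subtracted shapes is present at this height, so the result so far is unchanged — area = 136.00 mm². Checking containment: the cross-section at z = 8.8 is a subset of the cross-section at z = 8.3.

entirely on top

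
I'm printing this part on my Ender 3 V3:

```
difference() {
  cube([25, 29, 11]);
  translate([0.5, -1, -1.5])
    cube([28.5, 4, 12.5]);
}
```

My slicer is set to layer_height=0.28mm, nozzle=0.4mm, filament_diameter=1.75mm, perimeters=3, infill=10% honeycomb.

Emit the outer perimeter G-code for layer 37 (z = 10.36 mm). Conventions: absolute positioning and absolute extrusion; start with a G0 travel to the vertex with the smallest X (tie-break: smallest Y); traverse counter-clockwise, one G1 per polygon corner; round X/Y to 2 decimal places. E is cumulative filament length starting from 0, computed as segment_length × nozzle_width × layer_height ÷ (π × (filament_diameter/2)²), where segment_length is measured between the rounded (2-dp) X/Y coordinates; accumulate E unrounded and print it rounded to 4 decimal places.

At z = 10.36 mm: the cube is present — its section is the full 25×29 rectangle; the cube at (0.5, -1) (footprint 28.5×4) is included at this height; After the difference (first − rest): starting from the 25×29 cube, the 28.5×4 cube at (0.5, -1) partially overlaps it — only the 73.50 mm² overlap (of its 114.00 mm²) is removed, clipping the outline — 1 connected region. The outline is a single polygon with 6 vertices. Extrusion per mm of travel: 0.4 × 0.28 / (π × 0.875²) = 0.046564. Accumulating E over each segment gives final E = 5.0289.

G0 X0.00 Y0.00 Z10.36
G1 X0.50 Y0.00 E0.0233
G1 X0.50 Y3.00 E0.1630
G1 X25.00 Y3.00 E1.3038
G1 X25.00 Y29.00 E2.5145
G1 X0.00 Y29.00 E3.6786
G1 X0.00 Y0.00 E5.0289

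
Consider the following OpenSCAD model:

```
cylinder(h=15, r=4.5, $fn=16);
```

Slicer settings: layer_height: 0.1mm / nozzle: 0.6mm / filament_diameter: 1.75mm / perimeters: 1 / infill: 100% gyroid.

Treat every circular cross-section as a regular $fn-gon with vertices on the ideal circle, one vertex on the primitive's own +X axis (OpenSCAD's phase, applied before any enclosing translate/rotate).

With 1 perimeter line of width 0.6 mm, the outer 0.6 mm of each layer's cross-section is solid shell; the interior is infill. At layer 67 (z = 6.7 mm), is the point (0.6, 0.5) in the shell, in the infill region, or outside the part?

At z = 6.7 mm: the r=4.5 cylinder gives a regular 16-gon of circumradius 4.5 (constant along its height). Overall, the cross-section is a single solid region. The nearest boundary edge runs (4.16, 1.72)→(3.18, 3.18); distance from the point to it = 3.64 mm. The point is inside the cross-section and 3.64 mm from the nearest boundary — more than the 0.6 mm shell width (1 × 0.6), so it's in the infill interior.

infill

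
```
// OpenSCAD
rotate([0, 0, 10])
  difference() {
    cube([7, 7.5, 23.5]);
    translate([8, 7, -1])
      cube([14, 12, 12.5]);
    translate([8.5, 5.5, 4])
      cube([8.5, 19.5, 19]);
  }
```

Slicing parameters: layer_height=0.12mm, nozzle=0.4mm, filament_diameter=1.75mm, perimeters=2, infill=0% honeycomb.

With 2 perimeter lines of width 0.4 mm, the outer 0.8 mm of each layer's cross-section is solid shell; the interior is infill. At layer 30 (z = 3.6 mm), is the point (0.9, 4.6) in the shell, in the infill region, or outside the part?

infill

At z = 3.6 mm: the cube (footprint 7×7.5) is included at this height; the cube at (8, 7) is present — its section is the full 14×12 rectangle; the cube at (8.5, 5.5) is absent (z outside [4, 23]); After the difference (first − rest): starting from the 7×7.5 cube, the 14×12 cube at (8, 7) misses the remaining region (no effect) — 1 connected region; (rotated 10° about Z; rotation is an isometry so areas/perimeters/island counts are preserved). Overall, the cross-section is a single solid region. Undo the 10° rotation: the query point maps to (1.685, 4.374) in the un-rotated model frame. The nearest boundary edge runs (0.00, 0.00)→(0.00, 7.50); distance from the point to it = 1.69 mm. The point is inside the cross-section and 1.69 mm from the nearest boundary — more than the 0.8 mm shell width (2 × 0.4), so it's in the infill interior.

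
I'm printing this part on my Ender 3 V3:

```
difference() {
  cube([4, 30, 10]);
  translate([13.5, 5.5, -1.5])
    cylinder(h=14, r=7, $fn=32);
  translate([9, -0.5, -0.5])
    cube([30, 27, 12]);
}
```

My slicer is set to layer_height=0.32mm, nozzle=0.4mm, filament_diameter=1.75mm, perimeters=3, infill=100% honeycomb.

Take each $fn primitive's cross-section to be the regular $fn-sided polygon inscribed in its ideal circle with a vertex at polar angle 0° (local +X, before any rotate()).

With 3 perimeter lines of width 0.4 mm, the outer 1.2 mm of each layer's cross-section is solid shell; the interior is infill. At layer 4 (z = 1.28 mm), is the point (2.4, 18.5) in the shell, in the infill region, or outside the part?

At z = 1.28 mm: the cube is present — its section is the full 4×30 rectangle; the r=7 cylinder at (13.5, 5.5) contributes a regular 32-gon of circumradius 7; the cube at (9, -0.5) (footprint 30×27) is included at this height; After the difference (first − rest): starting from the 4×30 cube, the r=7 cylinder at (13.5, 5.5) misses the remaining region (no effect); the 30×27 cube at (9, -0.5) misses the remaining region (no effect) — 1 connected region. Overall, the cross-section is a single solid region. The nearest boundary edge runs (4.00, 30.00)→(4.00, 0.00); distance from the point to it = 1.60 mm. The point is inside the cross-section and 1.60 mm from the nearest boundary — more than the 1.2 mm shell width (3 × 0.4), so it's in the infill interior.

infill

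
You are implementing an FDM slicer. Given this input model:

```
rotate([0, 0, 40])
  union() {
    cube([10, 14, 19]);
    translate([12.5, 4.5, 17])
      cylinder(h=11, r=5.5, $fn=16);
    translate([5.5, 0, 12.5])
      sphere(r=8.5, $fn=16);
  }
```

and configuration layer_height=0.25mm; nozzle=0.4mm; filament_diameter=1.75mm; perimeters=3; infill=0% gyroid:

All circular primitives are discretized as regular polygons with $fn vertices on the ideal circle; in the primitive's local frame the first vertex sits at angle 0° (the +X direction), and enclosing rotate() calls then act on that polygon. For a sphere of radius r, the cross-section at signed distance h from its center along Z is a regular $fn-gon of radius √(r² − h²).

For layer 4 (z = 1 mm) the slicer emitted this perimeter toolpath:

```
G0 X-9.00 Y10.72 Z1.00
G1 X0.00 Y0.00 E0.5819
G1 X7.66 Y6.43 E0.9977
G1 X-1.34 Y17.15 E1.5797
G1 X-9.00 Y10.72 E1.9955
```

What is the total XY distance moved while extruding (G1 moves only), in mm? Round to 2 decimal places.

48.00 mm

Sum the Euclidean lengths of each G1 segment: total = 48.00 mm.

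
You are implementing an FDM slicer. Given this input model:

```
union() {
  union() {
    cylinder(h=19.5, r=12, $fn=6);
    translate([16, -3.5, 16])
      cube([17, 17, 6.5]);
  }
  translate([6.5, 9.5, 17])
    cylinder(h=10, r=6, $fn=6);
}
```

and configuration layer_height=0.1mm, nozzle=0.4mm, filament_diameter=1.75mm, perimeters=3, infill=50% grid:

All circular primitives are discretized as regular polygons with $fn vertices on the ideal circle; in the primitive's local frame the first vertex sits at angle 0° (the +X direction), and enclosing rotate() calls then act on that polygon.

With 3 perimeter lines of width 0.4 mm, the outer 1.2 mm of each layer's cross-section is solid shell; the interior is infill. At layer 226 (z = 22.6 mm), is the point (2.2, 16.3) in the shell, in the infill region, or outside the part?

outside

At z = 22.6 mm: the cylinder is not intersected at this z (z outside [0, 19.5]); the cube at (16, -3.5) is not intersected at this z (z outside [16, 22.5]); Taking the union: nothing is present at this height; the r=6 cylinder at (6.5, 9.5) gives a regular 6-gon of circumradius 6 (constant along its height); Combining (union): only the r=6 cylinder at (6.5, 9.5) is present, so the union is just that shape — 1 connected region. Overall, the cross-section is a single solid region. The nearest boundary edge runs (3.50, 14.70)→(0.50, 9.50); distance from the point to it = 2.06 mm. The point is not inside any of the regions above, so it lies outside the cross-section (2.06 mm from the nearest boundary).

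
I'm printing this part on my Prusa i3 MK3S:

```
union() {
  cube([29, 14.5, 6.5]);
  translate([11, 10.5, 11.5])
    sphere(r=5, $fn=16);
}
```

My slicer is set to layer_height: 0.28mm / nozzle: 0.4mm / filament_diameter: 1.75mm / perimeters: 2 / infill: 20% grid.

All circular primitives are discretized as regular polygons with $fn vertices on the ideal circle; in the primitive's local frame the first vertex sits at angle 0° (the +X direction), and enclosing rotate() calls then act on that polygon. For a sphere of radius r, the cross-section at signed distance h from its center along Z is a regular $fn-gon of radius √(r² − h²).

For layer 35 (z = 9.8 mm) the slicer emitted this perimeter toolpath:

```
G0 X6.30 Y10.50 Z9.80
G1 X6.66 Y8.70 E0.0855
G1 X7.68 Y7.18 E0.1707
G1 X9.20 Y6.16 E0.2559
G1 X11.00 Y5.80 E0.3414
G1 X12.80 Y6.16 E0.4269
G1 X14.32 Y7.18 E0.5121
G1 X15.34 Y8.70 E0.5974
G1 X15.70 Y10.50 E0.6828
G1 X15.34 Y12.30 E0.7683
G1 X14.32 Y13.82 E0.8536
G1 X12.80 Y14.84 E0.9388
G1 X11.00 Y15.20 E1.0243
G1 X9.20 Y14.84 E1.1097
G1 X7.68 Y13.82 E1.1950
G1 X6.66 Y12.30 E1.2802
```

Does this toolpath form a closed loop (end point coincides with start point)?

Start point (G0): (6.30, 10.50). End point (last G1): the path does not return to the start — open.

no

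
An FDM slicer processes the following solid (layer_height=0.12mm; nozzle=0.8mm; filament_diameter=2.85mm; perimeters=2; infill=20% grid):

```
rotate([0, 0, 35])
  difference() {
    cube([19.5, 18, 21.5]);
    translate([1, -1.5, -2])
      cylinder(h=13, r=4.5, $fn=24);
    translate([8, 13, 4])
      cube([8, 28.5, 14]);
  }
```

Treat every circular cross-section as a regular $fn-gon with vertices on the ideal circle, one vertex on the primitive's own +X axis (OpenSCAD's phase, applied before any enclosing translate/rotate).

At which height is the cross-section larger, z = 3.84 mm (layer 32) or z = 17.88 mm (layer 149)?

layer 32 (z = 3.84 mm)

Layer 32 (z = 3.84): the 19.5×18 cube contributes its full rectangle (area 351.00 mm²); the r=4.5 cylinder at (1, -1.5) gives a regular 24-gon of circumradius 4.5 (constant along its height) (area = (24/2)·4.500²·sin(360°/24) = 62.89 mm²); the cube at (8, 13) is not intersected at this z (z outside [4, 18]); Taking the first minus the rest: starting from the 19.5×18 cube (351.00 mm²), the r=4.5 cylinder at (1, -1.5) partially overlaps it — only the 12.07 mm² overlap (of its 62.89 mm²) is removed, clipping the outline — area = 338.93 mm²; (whole slice rotated 35° about Z — lengths, areas and connectivity unchanged). So its area = 338.93 mm². Layer 149 (z = 17.88): the cube is present — its section is the full 19.5×18 rectangle (area 351.00 mm²); the cylinder at (1, -1.5) is not intersected at this z (z outside [-2, 11]); the cube at (8, 13) is present — its section is the full 8×28.5 rectangle (area 228.00 mm²); After the difference (first − rest): starting from the 19.5×18 cube (351.00 mm²), the 8×28.5 cube at (8, 13) partially overlaps it — only the 40.00 mm² overlap (of its 228.00 mm²) is removed, clipping the outline — area = 311.00 mm²; (whole slice rotated 35° about Z — lengths, areas and connectivity unchanged). So its area = 311.00 mm². Layer 32 is larger (338.93 vs 311.00 mm²).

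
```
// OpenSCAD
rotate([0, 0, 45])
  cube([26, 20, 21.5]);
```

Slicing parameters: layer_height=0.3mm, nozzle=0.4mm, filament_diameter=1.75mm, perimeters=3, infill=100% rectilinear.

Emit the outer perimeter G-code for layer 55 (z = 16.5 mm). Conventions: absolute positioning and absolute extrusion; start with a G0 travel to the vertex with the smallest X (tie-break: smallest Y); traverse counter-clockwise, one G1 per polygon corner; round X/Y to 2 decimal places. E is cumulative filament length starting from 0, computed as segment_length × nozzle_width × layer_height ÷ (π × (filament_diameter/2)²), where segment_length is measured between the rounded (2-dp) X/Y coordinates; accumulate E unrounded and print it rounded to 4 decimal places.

G0 X-14.14 Y14.14 Z16.50
G1 X0.00 Y0.00 E0.9977
G1 X18.38 Y18.38 E2.2945
G1 X4.24 Y32.53 E3.2925
G1 X-14.14 Y14.14 E4.5896

At z = 16.5 mm: the cube is present — its section is the full 26×20 rectangle; (whole slice rotated 45° about Z — lengths, areas and connectivity unchanged). The outline is a single polygon with 4 vertices. Extrusion per mm of travel: 0.4 × 0.3 / (π × 0.875²) = 0.049890. Accumulating E over each segment gives final E = 4.5896.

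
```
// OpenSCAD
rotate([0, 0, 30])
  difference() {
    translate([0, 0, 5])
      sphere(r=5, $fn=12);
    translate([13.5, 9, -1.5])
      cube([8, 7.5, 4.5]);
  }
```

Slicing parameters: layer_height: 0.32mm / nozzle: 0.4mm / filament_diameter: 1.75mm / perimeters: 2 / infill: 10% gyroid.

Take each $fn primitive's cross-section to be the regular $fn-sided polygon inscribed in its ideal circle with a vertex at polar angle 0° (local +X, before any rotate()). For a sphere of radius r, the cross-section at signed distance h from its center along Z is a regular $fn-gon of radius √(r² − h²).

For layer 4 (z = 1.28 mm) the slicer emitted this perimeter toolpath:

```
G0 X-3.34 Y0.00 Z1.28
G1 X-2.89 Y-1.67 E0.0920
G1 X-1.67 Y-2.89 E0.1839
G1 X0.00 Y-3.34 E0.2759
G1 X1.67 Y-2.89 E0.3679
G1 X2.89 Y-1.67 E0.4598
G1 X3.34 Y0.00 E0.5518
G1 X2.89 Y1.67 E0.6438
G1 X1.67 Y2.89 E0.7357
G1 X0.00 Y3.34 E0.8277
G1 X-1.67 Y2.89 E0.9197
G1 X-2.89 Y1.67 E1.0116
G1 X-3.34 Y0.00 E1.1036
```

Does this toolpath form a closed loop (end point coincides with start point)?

yes

Start point (G0): (-3.34, 0.00). End point (last G1): the path returns to the start — closed.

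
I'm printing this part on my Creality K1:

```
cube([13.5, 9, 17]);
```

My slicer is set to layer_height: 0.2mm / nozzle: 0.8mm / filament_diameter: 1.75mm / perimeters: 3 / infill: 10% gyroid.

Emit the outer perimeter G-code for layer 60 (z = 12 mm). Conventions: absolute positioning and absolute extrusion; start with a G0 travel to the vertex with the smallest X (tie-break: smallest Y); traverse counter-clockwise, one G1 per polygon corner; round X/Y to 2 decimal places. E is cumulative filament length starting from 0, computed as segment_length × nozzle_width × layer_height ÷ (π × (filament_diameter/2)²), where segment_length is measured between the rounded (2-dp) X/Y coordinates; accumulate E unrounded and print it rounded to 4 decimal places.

G0 X0.00 Y0.00 Z12.00
G1 X13.50 Y0.00 E0.8980
G1 X13.50 Y9.00 E1.4967
G1 X0.00 Y9.00 E2.3947
G1 X0.00 Y0.00 E2.9934

At z = 12 mm: the 13.5×9 cube contributes its full rectangle. The outline is a single polygon with 4 vertices. Extrusion per mm of travel: 0.8 × 0.2 / (π × 0.875²) = 0.066520. Accumulating E over each segment gives final E = 2.9934.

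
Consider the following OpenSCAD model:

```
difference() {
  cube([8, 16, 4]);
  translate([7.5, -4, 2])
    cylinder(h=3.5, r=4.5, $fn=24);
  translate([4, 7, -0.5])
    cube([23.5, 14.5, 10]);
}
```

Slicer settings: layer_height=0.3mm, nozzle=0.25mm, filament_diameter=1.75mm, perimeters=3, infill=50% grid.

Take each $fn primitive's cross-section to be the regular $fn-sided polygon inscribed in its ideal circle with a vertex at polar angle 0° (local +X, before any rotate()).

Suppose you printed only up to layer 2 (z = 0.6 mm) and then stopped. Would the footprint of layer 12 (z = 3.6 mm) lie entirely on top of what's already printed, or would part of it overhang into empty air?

entirely on top

Compare the two slices. At z = 0.6: the cube (footprint 8×16) is included at this height (area 128.00 mm²); the cylinder at (7.5, -4) is absent (z outside [2, 5.5]); the 23.5×14.5 cube at (4, 7) contributes its full rectangle (area 340.75 mm²); Subtracting the remaining from the first: starting from the 8×16 cube (128.00 mm²), the 23.5×14.5 cube at (4, 7) partially overlaps it — only the 36.00 mm² overlap (of its 340.75 mm²) is removed, clipping the outline — area = 92.00 mm². At z = 3.6: the cube is present — its section is the full 8×16 rectangle (area 128.00 mm²); the r=4.5 cylinder at (7.5, -4) gives a regular 24-gon of circumradius 4.5 (constant along its height) (area = (24/2)·4.500²·sin(360°/24) = 62.89 mm²); the cube at (4, 7) (footprint 23.5×14.5) is included at this height (area 340.75 mm²); After the difference (first − rest): starting from the 8×16 cube (128.00 mm²), the r=4.5 cylinder at (7.5, -4) partially overlaps it — only the 0.87 mm² overlap (of its 62.89 mm²) is removed, clipping the outline; the 23.5×14.5 cube at (4, 7) partially overlaps it — only the 36.00 mm² overlap (of its 340.75 mm²) is removed, clipping the outline — area = 91.13 mm². Checking containment: the cross-section at z = 3.6 is a subset of the cross-section at z = 0.6.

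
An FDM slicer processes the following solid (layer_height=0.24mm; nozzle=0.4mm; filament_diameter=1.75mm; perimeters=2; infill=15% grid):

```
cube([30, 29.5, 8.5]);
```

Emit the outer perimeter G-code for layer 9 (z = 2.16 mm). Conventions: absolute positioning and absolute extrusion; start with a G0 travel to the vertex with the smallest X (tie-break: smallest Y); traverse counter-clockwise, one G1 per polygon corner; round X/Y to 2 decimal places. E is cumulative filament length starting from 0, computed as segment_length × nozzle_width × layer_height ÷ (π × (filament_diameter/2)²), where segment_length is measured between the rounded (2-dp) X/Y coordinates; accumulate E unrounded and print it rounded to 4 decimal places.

G0 X0.00 Y0.00 Z2.16
G1 X30.00 Y0.00 E1.1974
G1 X30.00 Y29.50 E2.3748
G1 X0.00 Y29.50 E3.5721
G1 X0.00 Y0.00 E4.7495

At z = 2.16 mm: the cube is present — its section is the full 30×29.5 rectangle. The outline is a single polygon with 4 vertices. Extrusion per mm of travel: 0.4 × 0.24 / (π × 0.875²) = 0.039912. Accumulating E over each segment gives final E = 4.7495.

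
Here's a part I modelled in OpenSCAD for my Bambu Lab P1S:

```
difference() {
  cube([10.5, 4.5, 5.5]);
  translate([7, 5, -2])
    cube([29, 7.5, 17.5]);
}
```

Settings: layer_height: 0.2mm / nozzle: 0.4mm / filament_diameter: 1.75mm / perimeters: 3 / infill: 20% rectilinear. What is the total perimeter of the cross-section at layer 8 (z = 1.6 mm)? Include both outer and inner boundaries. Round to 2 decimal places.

At z = 1.6 mm: the cube (footprint 10.5×4.5) is included at this height (perimeter 30.00 mm); the cube at (7, 5) (footprint 29×7.5) is included at this height (perimeter 73.00 mm); Taking the first minus the rest: starting from the 10.5×4.5 cube, the 29×7.5 cube at (7, 5) misses the remaining region (no effect) — boundary = 30.00 mm. Overall, the cross-section is a single solid region. Total boundary length (outer) = 30.00 mm.

30.00 mm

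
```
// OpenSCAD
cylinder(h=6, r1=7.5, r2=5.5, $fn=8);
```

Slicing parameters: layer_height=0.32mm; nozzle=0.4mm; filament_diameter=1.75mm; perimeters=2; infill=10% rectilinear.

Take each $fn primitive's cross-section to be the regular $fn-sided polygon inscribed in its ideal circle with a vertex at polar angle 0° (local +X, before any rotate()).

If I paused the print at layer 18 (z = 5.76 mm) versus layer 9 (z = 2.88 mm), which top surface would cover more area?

layer 9 (z = 2.88 mm)

Layer 18 (z = 5.76): the cone: at t=0.960 of its height the radius interpolates to r₁+(r₂−r₁)t = 5.580, giving a regular 8-gon of that circumradius (area = (8/2)·5.580²·sin(360°/8) = 88.07 mm²). So its area = 88.07 mm². Layer 9 (z = 2.88): the cone contributes a regular 8-gon of circumradius 6.540 (interpolated between r1=7.5 and r2=5.5 at t=0.480) (area = (8/2)·6.540²·sin(360°/8) = 120.98 mm²). So its area = 120.98 mm². Layer 9 is larger (120.98 vs 88.07 mm²).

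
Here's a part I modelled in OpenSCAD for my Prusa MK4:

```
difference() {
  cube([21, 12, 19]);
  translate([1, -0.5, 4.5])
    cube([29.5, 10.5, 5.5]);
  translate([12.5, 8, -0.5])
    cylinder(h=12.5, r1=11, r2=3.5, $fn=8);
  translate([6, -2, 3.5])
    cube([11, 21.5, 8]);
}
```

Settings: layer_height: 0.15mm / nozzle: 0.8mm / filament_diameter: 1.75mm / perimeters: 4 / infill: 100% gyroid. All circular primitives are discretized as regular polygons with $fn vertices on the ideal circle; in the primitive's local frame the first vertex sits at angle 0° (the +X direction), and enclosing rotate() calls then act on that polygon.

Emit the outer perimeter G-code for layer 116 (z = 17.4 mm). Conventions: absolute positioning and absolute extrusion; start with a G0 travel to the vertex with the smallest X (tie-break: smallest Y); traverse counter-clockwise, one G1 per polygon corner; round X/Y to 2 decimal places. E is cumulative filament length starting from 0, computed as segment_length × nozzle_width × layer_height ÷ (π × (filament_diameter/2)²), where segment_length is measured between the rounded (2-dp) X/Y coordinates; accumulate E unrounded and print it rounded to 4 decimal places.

G0 X0.00 Y0.00 Z17.40
G1 X21.00 Y0.00 E1.0477
G1 X21.00 Y12.00 E1.6464
G1 X0.00 Y12.00 E2.6941
G1 X0.00 Y0.00 E3.2928

At z = 17.4 mm: the 21×12 cube contributes its full rectangle; the cube at (1, -0.5) is absent (z outside [4.5, 10]); the cone at (12.5, 8) does not reach this height (z outside [-0.5, 12]); the cube at (6, -2) is absent (z outside [3.5, 11.5]); Subtracting the remaining from the first: none of the subtracted shapes is present at this height, so the 21×12 cube is unchanged — 1 connected region. The outline is a single polygon with 4 vertices. Extrusion per mm of travel: 0.8 × 0.15 / (π × 0.875²) = 0.049890. Accumulating E over each segment gives final E = 3.2928.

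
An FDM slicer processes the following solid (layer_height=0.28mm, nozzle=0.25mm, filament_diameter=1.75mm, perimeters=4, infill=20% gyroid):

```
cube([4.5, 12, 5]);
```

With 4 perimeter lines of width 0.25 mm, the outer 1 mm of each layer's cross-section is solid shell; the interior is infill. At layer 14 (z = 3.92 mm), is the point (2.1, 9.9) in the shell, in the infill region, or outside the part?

infill

At z = 3.92 mm: the cube (footprint 4.5×12) is included at this height. Overall, the cross-section is a single solid region. The nearest boundary edge runs (4.50, 12.00)→(0.00, 12.00); distance from the point to it = 2.10 mm. The point is inside the cross-section and 2.10 mm from the nearest boundary — more than the 1 mm shell width (4 × 0.25), so it's in the infill interior.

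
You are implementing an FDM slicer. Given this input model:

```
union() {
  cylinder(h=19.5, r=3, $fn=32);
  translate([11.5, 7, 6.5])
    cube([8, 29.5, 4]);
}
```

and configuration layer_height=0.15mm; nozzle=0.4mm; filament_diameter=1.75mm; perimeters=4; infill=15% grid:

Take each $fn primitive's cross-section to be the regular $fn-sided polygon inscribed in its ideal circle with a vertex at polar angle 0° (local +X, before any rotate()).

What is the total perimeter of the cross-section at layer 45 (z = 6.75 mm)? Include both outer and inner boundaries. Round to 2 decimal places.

93.82 mm

At z = 6.75 mm: the r=3 cylinder contributes a regular 32-gon of circumradius 3 (perimeter = 2·32·3.000·sin(180°/32) = 18.82 mm); the 8×29.5 cube at (11.5, 7) contributes its full rectangle (perimeter 75.00 mm); Taking the union: the 2 present regions are separate (no shared area or edge), so areas and boundary lengths simply add and each stays a separate island — boundary = 93.82 mm. Overall, the cross-section has 2 separate islands. Total boundary length (outer) = 93.82 mm.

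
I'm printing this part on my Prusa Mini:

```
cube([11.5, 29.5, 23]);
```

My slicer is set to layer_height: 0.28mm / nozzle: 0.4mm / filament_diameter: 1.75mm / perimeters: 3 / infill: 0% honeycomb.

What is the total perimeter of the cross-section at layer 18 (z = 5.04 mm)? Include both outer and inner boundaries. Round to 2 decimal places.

82.00 mm

At z = 5.04 mm: the cube is present — its section is the full 11.5×29.5 rectangle (perimeter 82.00 mm). Overall, the cross-section is a single solid region. Total boundary length (outer) = 82.00 mm.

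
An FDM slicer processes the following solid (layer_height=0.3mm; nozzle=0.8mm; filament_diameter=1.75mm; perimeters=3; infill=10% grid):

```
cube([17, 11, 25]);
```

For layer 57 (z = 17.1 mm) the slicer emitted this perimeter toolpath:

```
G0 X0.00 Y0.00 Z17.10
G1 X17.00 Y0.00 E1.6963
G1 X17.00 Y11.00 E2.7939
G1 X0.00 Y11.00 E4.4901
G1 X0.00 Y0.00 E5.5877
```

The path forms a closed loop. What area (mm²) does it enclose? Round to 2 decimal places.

Apply the shoelace formula to the sequence of (X, Y) vertices; enclosed area = 187.00 mm².

187.00 mm²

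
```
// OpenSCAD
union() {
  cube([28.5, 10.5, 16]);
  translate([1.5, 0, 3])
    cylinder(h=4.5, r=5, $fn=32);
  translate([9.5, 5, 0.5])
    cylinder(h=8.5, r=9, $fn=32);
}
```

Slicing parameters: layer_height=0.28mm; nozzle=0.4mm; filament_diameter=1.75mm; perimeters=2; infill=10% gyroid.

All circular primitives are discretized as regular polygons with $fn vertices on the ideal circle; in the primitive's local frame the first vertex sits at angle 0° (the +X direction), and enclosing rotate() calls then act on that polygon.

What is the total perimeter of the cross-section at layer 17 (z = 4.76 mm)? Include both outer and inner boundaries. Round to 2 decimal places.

90.25 mm

At z = 4.76 mm: the 28.5×10.5 cube contributes its full rectangle (perimeter 78.00 mm); the r=5 cylinder at (1.5, 0) contributes a regular 32-gon of circumradius 5 (perimeter = 2·32·5.000·sin(180°/32) = 31.37 mm); the r=9 cylinder at (9.5, 5) gives a regular 32-gon of circumradius 9 (constant along its height) (perimeter = 2·32·9.000·sin(180°/32) = 56.46 mm); Combining (union): the regions partially overlap (shared area 211.92 mm²), so the edge portions inside another operand are dropped and the merged outline is re-measured after clipping — boundary = 90.25 mm. Overall, the cross-section is a single solid region. Total boundary length (outer) = 90.25 mm.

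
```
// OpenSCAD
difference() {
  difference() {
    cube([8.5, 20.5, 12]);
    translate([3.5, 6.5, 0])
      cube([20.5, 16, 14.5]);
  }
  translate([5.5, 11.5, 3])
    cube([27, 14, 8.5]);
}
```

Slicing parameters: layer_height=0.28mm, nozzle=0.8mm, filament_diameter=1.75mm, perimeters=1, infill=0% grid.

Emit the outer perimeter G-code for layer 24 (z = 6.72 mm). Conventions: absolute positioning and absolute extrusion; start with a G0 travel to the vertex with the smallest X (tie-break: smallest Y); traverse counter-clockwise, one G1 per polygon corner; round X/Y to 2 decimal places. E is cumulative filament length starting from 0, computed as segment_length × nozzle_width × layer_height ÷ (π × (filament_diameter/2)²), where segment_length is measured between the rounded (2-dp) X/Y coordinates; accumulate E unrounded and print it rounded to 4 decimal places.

G0 X0.00 Y0.00 Z6.72
G1 X8.50 Y0.00 E0.7916
G1 X8.50 Y6.50 E1.3969
G1 X3.50 Y6.50 E1.8626
G1 X3.50 Y20.50 E3.1664
G1 X0.00 Y20.50 E3.4923
G1 X0.00 Y0.00 E5.4014

At z = 6.72 mm: the 8.5×20.5 cube contributes its full rectangle; the cube at (3.5, 6.5) is present — its section is the full 20.5×16 rectangle; After the difference (first − rest): starting from the 8.5×20.5 cube, the 20.5×16 cube at (3.5, 6.5) partially overlaps it — only the 70.00 mm² overlap (of its 328.00 mm²) is removed, clipping the outline — 1 connected region; the 27×14 cube at (5.5, 11.5) contributes its full rectangle; After the difference (first − rest): starting from that combined region, the 27×14 cube at (5.5, 11.5) misses the remaining region (no effect) — 1 connected region. The outline is a single polygon with 6 vertices. Extrusion per mm of travel: 0.8 × 0.28 / (π × 0.875²) = 0.093128. Accumulating E over each segment gives final E = 5.4014.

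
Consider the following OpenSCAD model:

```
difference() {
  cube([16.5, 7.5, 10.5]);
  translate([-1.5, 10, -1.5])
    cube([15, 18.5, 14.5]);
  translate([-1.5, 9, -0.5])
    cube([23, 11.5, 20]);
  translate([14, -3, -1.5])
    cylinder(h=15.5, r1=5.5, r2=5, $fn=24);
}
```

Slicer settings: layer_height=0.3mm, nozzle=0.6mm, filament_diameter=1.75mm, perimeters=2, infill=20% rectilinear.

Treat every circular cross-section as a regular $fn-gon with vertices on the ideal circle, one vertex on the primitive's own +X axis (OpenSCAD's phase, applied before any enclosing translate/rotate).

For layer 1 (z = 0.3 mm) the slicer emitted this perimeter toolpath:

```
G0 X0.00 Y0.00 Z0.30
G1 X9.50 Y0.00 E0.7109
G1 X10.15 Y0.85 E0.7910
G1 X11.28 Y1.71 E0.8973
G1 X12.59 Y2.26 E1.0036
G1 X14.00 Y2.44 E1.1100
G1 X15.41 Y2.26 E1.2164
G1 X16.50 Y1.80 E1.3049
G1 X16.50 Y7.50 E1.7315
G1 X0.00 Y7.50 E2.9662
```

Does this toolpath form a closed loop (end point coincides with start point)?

Start point (G0): (0.00, 0.00). End point (last G1): the path does not return to the start — open.

no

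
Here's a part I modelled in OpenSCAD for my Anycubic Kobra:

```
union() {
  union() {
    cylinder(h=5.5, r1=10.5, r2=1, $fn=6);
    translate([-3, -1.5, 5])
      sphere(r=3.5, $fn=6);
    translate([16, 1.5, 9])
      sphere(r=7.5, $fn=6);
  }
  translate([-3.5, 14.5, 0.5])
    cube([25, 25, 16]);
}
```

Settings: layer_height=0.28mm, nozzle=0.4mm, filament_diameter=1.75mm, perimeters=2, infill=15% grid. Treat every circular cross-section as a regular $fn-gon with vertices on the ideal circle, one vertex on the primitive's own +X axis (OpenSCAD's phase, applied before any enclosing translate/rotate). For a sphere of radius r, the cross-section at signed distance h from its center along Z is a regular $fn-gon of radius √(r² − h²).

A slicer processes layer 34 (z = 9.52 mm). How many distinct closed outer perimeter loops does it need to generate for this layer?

At z = 9.52 mm: the cone does not reach this height (z outside [0, 5.5]); the sphere at (-3, -1.5) is absent (|z−center|=4.520 > r=3.5); the sphere at (16, 1.5): section is a regular 6-gon, circumradius = √(r²−h²) = √(7.5²−0.52²) = 7.482; Combining (union): only the r=7.5 sphere at (16, 1.5) is present, so the union is just that shape — 1 connected region; the cube at (-3.5, 14.5) (footprint 25×25) is included at this height; Taking the union: the 2 present regions are separate (no shared area or edge), so areas and boundary lengths simply add and each stays a separate island — 2 connected regions. The result has 2 disconnected regions.

2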